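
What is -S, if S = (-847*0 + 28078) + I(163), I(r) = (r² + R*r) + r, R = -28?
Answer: -50246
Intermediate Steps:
I(r) = r² - 27*r (I(r) = (r² - 28*r) + r = r² - 27*r)
S = 50246 (S = (-847*0 + 28078) + 163*(-27 + 163) = (0 + 28078) + 163*136 = 28078 + 22168 = 50246)
-S = -1*50246 = -50246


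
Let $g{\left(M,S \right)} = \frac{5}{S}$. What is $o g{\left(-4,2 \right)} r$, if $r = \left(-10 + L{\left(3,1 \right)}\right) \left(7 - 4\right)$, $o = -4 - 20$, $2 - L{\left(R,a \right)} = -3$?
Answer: $900$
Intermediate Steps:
$L{\left(R,a \right)} = 5$ ($L{\left(R,a \right)} = 2 - -3 = 2 + 3 = 5$)
$o = -24$ ($o = -4 - 20 = -24$)
$r = -15$ ($r = \left(-10 + 5\right) \left(7 - 4\right) = \left(-5\right) 3 = -15$)
$o g{\left(-4,2 \right)} r = - 24 \cdot \frac{5}{2} \left(-15\right) = - 24 \cdot 5 \cdot \frac{1}{2} \left(-15\right) = \left(-24\right) \frac{5}{2} \left(-15\right) = \left(-60\right) \left(-15\right) = 900$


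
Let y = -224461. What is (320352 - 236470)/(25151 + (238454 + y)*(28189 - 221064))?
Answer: -41941/1349437362 ≈ -3.1080e-5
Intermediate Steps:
(320352 - 236470)/(25151 + (238454 + y)*(28189 - 221064)) = (320352 - 236470)/(25151 + (238454 - 224461)*(28189 - 221064)) = 83882/(25151 + 13993*(-192875)) = 83882/(25151 - 2698899875) = 83882/(-2698874724) = 83882*(-1/2698874724) = -41941/1349437362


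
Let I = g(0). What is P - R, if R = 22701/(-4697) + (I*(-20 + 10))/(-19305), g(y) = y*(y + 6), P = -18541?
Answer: -12437768/671 ≈ -18536.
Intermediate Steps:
g(y) = y*(6 + y)
I = 0 (I = 0*(6 + 0) = 0*6 = 0)
R = -3243/671 (R = 22701/(-4697) + (0*(-20 + 10))/(-19305) = 22701*(-1/4697) + (0*(-10))*(-1/19305) = -3243/671 + 0*(-1/19305) = -3243/671 + 0 = -3243/671 ≈ -4.8331)
P - R = -18541 - 1*(-3243/671) = -18541 + 3243/671 = -12437768/671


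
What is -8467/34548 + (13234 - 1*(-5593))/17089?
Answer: 505742633/590390772 ≈ 0.85662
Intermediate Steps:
-8467/34548 + (13234 - 1*(-5593))/17089 = -8467*1/34548 + (13234 + 5593)*(1/17089) = -8467/34548 + 18827*(1/17089) = -8467/34548 + 18827/17089 = 505742633/590390772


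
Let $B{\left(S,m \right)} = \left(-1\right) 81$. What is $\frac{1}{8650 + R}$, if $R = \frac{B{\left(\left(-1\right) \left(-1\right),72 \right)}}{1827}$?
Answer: $\frac{203}{1755941} \approx 0.00011561$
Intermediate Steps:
$B{\left(S,m \right)} = -81$
$R = - \frac{9}{203}$ ($R = - \frac{81}{1827} = \left(-81\right) \frac{1}{1827} = - \frac{9}{203} \approx -0.044335$)
$\frac{1}{8650 + R} = \frac{1}{8650 - \frac{9}{203}} = \frac{1}{\frac{1755941}{203}} = \frac{203}{1755941}$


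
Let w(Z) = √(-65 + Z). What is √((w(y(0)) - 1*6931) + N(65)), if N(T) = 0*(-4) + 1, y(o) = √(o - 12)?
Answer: √(-6930 + √(-65 + 2*I*√3)) ≈ 0.0484 + 83.245*I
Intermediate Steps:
y(o) = √(-12 + o)
N(T) = 1 (N(T) = 0 + 1 = 1)
√((w(y(0)) - 1*6931) + N(65)) = √((√(-65 + √(-12 + 0)) - 1*6931) + 1) = √((√(-65 + √(-12)) - 6931) + 1) = √((√(-65 + 2*I*√3) - 6931) + 1) = √((-6931 + √(-65 + 2*I*√3)) + 1) = √(-6930 + √(-65 + 2*I*√3))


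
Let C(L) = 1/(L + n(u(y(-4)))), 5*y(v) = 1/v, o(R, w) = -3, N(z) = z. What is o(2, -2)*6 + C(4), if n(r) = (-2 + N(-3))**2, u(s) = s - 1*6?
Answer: -521/29 ≈ -17.966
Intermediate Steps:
y(v) = 1/(5*v)
u(s) = -6 + s (u(s) = s - 6 = -6 + s)
n(r) = 25 (n(r) = (-2 - 3)**2 = (-5)**2 = 25)
C(L) = 1/(25 + L) (C(L) = 1/(L + 25) = 1/(25 + L))
o(2, -2)*6 + C(4) = -3*6 + 1/(25 + 4) = -18 + 1/29 = -521/29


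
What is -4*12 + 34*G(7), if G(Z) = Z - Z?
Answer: -48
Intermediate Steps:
G(Z) = 0
-4*12 + 34*G(7) = -4*12 + 34*0 = -48 + 0 = -48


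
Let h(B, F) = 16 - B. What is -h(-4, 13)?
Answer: -20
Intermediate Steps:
-h(-4, 13) = -(16 - 1*(-4)) = -(16 + 4) = -1*20 = -20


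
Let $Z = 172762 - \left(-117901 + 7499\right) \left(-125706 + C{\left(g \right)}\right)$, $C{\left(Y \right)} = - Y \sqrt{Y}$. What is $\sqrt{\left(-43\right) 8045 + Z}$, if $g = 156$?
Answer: $\sqrt{-13878366985 - 34445424 \sqrt{39}} \approx 1.1872 \cdot 10^{5} i$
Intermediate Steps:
$C{\left(Y \right)} = - Y^{\frac{3}{2}}$
$Z = -13878021050 - 34445424 \sqrt{39}$ ($Z = 172762 - \left(-117901 + 7499\right) \left(-125706 - 156^{\frac{3}{2}}\right) = 172762 - - 110402 \left(-125706 - 312 \sqrt{39}\right) = 172762 - \left(13878193812 + 34445424 \sqrt{39}\right) = -13878021050 - 34445424 \sqrt{39} \approx -1.4093 \cdot 10^{10}$)
$\sqrt{\left(-43\right) 8045 + Z} = \sqrt{\left(-43\right) 8045 - \left(13878021050 + 34445424 \sqrt{39}\right)} = \sqrt{-345935 - \left(13878021050 + 34445424 \sqrt{39}\right)} = \sqrt{-13878366985 - 34445424 \sqrt{39}}$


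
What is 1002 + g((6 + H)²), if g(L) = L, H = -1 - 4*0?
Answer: 1027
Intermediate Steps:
H = -1 (H = -1 + 0 = -1)
1002 + g((6 + H)²) = 1002 + (6 - 1)² = 1002 + 5² = 1002 + 25 = 1027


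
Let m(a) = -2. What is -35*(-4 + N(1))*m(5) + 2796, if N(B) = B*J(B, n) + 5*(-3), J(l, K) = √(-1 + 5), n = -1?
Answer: 1606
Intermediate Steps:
J(l, K) = 2 (J(l, K) = √4 = 2)
N(B) = -15 + 2*B (N(B) = B*2 + 5*(-3) = 2*B - 15 = -15 + 2*B)
-35*(-4 + N(1))*m(5) + 2796 = -35*(-4 + (-15 + 2*1))*(-2) + 2796 = -35*(-4 + (-15 + 2))*(-2) + 2796 = -35*(-4 - 13)*(-2) + 2796 = -(-595)*(-2) + 2796 = -35*34 + 2796 = -1190 + 2796 = 1606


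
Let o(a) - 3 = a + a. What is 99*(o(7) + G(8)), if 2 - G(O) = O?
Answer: 1089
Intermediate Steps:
G(O) = 2 - O
o(a) = 3 + 2*a (o(a) = 3 + (a + a) = 3 + 2*a)
99*(o(7) + G(8)) = 99*((3 + 2*7) + (2 - 1*8)) = 99*((3 + 14) + (2 - 8)) = 99*(17 - 6) = 99*11 = 1089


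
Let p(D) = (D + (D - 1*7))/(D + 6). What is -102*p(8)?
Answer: -459/7 ≈ -65.571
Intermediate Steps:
p(D) = (-7 + 2*D)/(6 + D) (p(D) = (D + (D - 7))/(6 + D) = (D + (-7 + D))/(6 + D) = (-7 + 2*D)/(6 + D))
-102*p(8) = -102*(-7 + 2*8)/(6 + 8) = -102*(-7 + 16)/14 = -51*9/7 = -102*9/14 = -459/7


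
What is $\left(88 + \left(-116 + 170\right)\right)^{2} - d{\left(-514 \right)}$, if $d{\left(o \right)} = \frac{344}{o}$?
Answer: $\frac{5182320}{257} \approx 20165.0$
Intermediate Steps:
$\left(88 + \left(-116 + 170\right)\right)^{2} - d{\left(-514 \right)} = \left(88 + \left(-116 + 170\right)\right)^{2} - \frac{344}{-514} = \left(88 + 54\right)^{2} - 344 \left(- \frac{1}{514}\right) = 142^{2} - - \frac{172}{257} = 20164 + \frac{172}{257} = \frac{5182320}{257}$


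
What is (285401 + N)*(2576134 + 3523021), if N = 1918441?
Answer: 13441573953510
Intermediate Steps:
(285401 + N)*(2576134 + 3523021) = (285401 + 1918441)*(2576134 + 3523021) = 2203842*6099155 = 13441573953510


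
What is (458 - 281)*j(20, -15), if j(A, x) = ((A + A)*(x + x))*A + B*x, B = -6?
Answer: -4232070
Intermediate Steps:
j(A, x) = -6*x + 4*x*A² (j(A, x) = ((A + A)*(x + x))*A - 6*x = ((2*A)*(2*x))*A - 6*x = (4*A*x)*A - 6*x = 4*x*A² - 6*x = -6*x + 4*x*A²)
(458 - 281)*j(20, -15) = (458 - 281)*(2*(-15)*(-3 + 2*20²)) = 177*(2*(-15)*(-3 + 2*400)) = 177*(2*(-15)*(-3 + 800)) = 177*(2*(-15)*797) = 177*(-23910) = -4232070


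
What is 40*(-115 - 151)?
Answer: -10640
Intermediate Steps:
40*(-115 - 151) = 40*(-266) = -10640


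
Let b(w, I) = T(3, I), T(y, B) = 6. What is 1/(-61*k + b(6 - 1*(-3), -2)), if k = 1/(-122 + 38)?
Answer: 84/565 ≈ 0.14867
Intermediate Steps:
b(w, I) = 6
k = -1/84 (k = 1/(-84) = -1/84 ≈ -0.011905)
1/(-61*k + b(6 - 1*(-3), -2)) = 1/(-61*(-1/84) + 6) = 1/(61/84 + 6) = 1/(565/84) = 84/565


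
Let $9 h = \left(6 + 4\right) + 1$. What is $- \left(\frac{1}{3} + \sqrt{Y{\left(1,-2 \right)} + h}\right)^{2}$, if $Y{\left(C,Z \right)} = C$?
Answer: $- \frac{7}{3} - \frac{4 \sqrt{5}}{9} \approx -3.3271$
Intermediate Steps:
$h = \frac{11}{9}$ ($h = \frac{\left(6 + 4\right) + 1}{9} = \frac{10 + 1}{9} = \frac{1}{9} \cdot 11 = \frac{11}{9} \approx 1.2222$)
$- \left(\frac{1}{3} + \sqrt{Y{\left(1,-2 \right)} + h}\right)^{2} = - \left(\frac{1}{3} + \sqrt{1 + \frac{11}{9}}\right)^{2} = - \left(\frac{1}{3} + \sqrt{\frac{20}{9}}\right)^{2} = - \left(\frac{1}{3} + \frac{2 \sqrt{5}}{3}\right)^{2}$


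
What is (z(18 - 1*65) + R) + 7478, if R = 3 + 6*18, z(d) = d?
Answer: 7542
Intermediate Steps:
R = 111 (R = 3 + 108 = 111)
(z(18 - 1*65) + R) + 7478 = ((18 - 1*65) + 111) + 7478 = ((18 - 65) + 111) + 7478 = (-47 + 111) + 7478 = 64 + 7478 = 7542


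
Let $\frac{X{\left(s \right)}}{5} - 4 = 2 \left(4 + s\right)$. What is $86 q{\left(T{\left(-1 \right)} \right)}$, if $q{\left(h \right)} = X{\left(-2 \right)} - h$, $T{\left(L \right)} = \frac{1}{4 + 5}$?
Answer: $\frac{30874}{9} \approx 3430.4$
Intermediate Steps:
$T{\left(L \right)} = \frac{1}{9}$
$X{\left(s \right)} = 60 + 10 s$ ($X{\left(s \right)} = 20 + 5 \cdot 2 \left(4 + s\right) = 20 + 5 \left(8 + 2 s\right) = 20 + \left(40 + 10 s\right) = 60 + 10 s$)
$q{\left(h \right)} = 40 - h$ ($q{\left(h \right)} = \left(60 + 10 \left(-2\right)\right) - h = \left(60 - 20\right) - h = 40 - h$)
$86 q{\left(T{\left(-1 \right)} \right)} = 86 \left(40 - \frac{1}{9}\right) = 86 \cdot \frac{359}{9} = \frac{30874}{9}$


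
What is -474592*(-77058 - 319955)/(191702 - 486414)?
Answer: -23552399212/36839 ≈ -6.3933e+5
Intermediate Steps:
-474592*(-77058 - 319955)/(191702 - 486414) = -474592/((-294712/(-397013))) = -474592/((-294712*(-1/397013))) = -474592/294712/397013 = -474592*397013/294712 = -23552399212/36839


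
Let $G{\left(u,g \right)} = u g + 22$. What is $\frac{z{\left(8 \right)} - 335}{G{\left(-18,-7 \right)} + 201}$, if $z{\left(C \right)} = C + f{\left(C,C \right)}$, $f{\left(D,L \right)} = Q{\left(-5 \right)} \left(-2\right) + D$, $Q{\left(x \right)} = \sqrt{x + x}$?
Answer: $- \frac{319}{349} - \frac{2 i \sqrt{10}}{349} \approx -0.91404 - 0.018122 i$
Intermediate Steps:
$Q{\left(x \right)} = \sqrt{2} \sqrt{x}$ ($Q{\left(x \right)} = \sqrt{2 x} = \sqrt{2} \sqrt{x}$)
$f{\left(D,L \right)} = D - 2 i \sqrt{10}$ ($f{\left(D,L \right)} = \sqrt{2} \sqrt{-5} \left(-2\right) + D = \sqrt{2} i \sqrt{5} \left(-2\right) + D = i \sqrt{10} \left(-2\right) + D = - 2 i \sqrt{10} + D = D - 2 i \sqrt{10}$)
$z{\left(C \right)} = 2 C - 2 i \sqrt{10}$ ($z{\left(C \right)} = C + \left(C - 2 i \sqrt{10}\right) = 2 C - 2 i \sqrt{10}$)
$G{\left(u,g \right)} = 22 + g u$ ($G{\left(u,g \right)} = g u + 22 = 22 + g u$)
$\frac{z{\left(8 \right)} - 335}{G{\left(-18,-7 \right)} + 201} = \frac{\left(2 \cdot 8 - 2 i \sqrt{10}\right) - 335}{\left(22 - -126\right) + 201} = \frac{\left(16 - 2 i \sqrt{10}\right) - 335}{\left(22 + 126\right) + 201} = \frac{-319 - 2 i \sqrt{10}}{148 + 201} = \frac{-319 - 2 i \sqrt{10}}{349} = \left(-319 - 2 i \sqrt{10}\right) \frac{1}{349} = - \frac{319}{349} - \frac{2 i \sqrt{10}}{349}$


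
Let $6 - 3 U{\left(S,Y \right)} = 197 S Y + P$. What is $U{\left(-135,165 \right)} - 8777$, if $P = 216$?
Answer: $1453878$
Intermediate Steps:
$U{\left(S,Y \right)} = -70 - \frac{197 S Y}{3}$ ($U{\left(S,Y \right)} = 2 - \frac{197 S Y + 216}{3} = 2 - \frac{216 + 197 S Y}{3} = 2 - \left(72 + \frac{197 S Y}{3}\right) = -70 - \frac{197 S Y}{3}$)
$U{\left(-135,165 \right)} - 8777 = \left(-70 - \left(-8865\right) 165\right) - 8777 = \left(-70 + 1462725\right) - 8777 = 1462655 - 8777 = 1453878$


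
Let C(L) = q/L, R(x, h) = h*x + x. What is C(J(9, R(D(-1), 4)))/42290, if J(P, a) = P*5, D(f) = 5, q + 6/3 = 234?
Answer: 116/951525 ≈ 0.00012191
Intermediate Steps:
q = 232 (q = -2 + 234 = 232)
R(x, h) = x + h*x
J(P, a) = 5*P
C(L) = 232/L
C(J(9, R(D(-1), 4)))/42290 = (232/((5*9)))/42290 = (232/45)*(1/42290) = 116/951525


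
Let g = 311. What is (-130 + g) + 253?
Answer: 434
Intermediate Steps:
(-130 + g) + 253 = (-130 + 311) + 253 = 181 + 253 = 434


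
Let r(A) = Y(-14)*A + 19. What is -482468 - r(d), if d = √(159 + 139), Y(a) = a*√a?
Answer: -482487 + 28*I*√1043 ≈ -4.8249e+5 + 904.27*I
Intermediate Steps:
Y(a) = a^(3/2)
d = √298 ≈ 17.263
r(A) = 19 - 14*I*A*√14 (r(A) = (-14)^(3/2)*A + 19 = (-14*I*√14)*A + 19 = -14*I*A*√14 + 19 = 19 - 14*I*A*√14)
-482468 - r(d) = -482468 - (19 - 14*I*√298*√14) = -482468 - (19 - 28*I*√1043) = -482468 + (-19 + 28*I*√1043) = -482487 + 28*I*√1043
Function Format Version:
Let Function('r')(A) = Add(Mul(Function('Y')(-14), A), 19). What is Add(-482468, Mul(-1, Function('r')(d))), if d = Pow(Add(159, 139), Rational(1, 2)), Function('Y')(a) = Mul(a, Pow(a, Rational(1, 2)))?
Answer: Add(-482487, Mul(28, I, Pow(1043, Rational(1, 2)))) ≈ Add(-4.8249e+5, Mul(904.27, I))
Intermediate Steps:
Function('Y')(a) = Pow(a, Rational(3, 2))
d = Pow(298, Rational(1, 2)) ≈ 17.263
Function('r')(A) = Add(19, Mul(-14, I, A, Pow(14, Rational(1, 2)))) (Function('r')(A) = Add(Mul(Pow(-14, Rational(3, 2)), A), 19) = Add(Mul(Mul(-14, I, Pow(14, Rational(1, 2))), A), 19) = Add(Mul(-14, I, A, Pow(14, Rational(1, 2))), 19) = Add(19, Mul(-14, I, A, Pow(14, Rational(1, 2)))))
Add(-482468, Mul(-1, Function('r')(d))) = Add(-482468, Mul(-1, Add(19, Mul(-14, I, Pow(298, Rational(1, 2)), Pow(14, Rational(1, 2)))))) = Add(-482468, Mul(-1, Add(19, Mul(-28, I, Pow(1043, Rational(1, 2)))))) = Add(-482468, Add(-19, Mul(28, I, Pow(1043, Rational(1, 2))))) = Add(-482487, Mul(28, I, Pow(1043, Rational(1, 2))))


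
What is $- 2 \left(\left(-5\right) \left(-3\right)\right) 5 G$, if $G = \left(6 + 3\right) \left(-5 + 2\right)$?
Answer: $4050$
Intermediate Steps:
$G = -27$ ($G = 9 \left(-3\right) = -27$)
$- 2 \left(\left(-5\right) \left(-3\right)\right) 5 G = - 2 \left(\left(-5\right) \left(-3\right)\right) 5 \left(-27\right) = \left(-2\right) 15 \left(-135\right) = \left(-30\right) \left(-135\right) = 4050$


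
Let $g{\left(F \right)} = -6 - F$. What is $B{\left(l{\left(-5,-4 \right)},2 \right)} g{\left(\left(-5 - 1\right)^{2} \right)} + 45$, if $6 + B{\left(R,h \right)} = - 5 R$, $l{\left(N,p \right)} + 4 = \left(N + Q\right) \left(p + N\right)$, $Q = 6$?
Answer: $-2433$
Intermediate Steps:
$l{\left(N,p \right)} = -4 + \left(6 + N\right) \left(N + p\right)$ ($l{\left(N,p \right)} = -4 + \left(N + 6\right) \left(p + N\right) = -4 + \left(6 + N\right) \left(N + p\right)$)
$B{\left(R,h \right)} = -6 - 5 R$
$B{\left(l{\left(-5,-4 \right)},2 \right)} g{\left(\left(-5 - 1\right)^{2} \right)} + 45 = \left(-6 - 5 \left(-4 + \left(-5\right)^{2} + 6 \left(-5\right) + 6 \left(-4\right) - -20\right)\right) \left(-6 - \left(-5 - 1\right)^{2}\right) + 45 = \left(-6 - 5 \left(-4 + 25 - 30 - 24 + 20\right)\right) \left(-6 - \left(-6\right)^{2}\right) + 45 = \left(-6 - -65\right) \left(-6 - 36\right) + 45 = \left(-6 + 65\right) \left(-6 - 36\right) + 45 = 59 \left(-42\right) + 45 = -2478 + 45 = -2433$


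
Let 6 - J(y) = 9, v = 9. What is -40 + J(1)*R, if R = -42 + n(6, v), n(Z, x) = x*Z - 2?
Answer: -70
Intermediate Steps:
n(Z, x) = -2 + Z*x (n(Z, x) = Z*x - 2 = -2 + Z*x)
J(y) = -3 (J(y) = 6 - 1*9 = 6 - 9 = -3)
R = 10 (R = -42 + (-2 + 6*9) = -42 + (-2 + 54) = -42 + 52 = 10)
-40 + J(1)*R = -40 - 3*10 = -40 - 30 = -70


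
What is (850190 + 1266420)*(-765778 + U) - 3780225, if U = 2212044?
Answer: 3061177298035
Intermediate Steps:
(850190 + 1266420)*(-765778 + U) - 3780225 = (850190 + 1266420)*(-765778 + 2212044) - 3780225 = 2116610*1446266 - 3780225 = 3061181078260 - 3780225 = 3061177298035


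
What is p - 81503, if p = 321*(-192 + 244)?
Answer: -64811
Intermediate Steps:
p = 16692 (p = 321*52 = 16692)
p - 81503 = 16692 - 81503 = -64811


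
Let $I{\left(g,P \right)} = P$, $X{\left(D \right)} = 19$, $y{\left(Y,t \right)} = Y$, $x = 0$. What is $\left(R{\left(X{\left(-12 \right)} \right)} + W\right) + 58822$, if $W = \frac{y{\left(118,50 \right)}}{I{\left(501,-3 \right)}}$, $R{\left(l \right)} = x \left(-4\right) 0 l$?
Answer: $\frac{176348}{3} \approx 58783.0$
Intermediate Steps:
$R{\left(l \right)} = 0$ ($R{\left(l \right)} = 0 \left(-4\right) 0 l = 0 \cdot 0 l = 0 \cdot 0 = 0$)
$W = - \frac{118}{3}$ ($W = \frac{118}{-3} = 118 \left(- \frac{1}{3}\right) = - \frac{118}{3} \approx -39.333$)
$\left(R{\left(X{\left(-12 \right)} \right)} + W\right) + 58822 = \left(0 - \frac{118}{3}\right) + 58822 = - \frac{118}{3} + 58822 = \frac{176348}{3}$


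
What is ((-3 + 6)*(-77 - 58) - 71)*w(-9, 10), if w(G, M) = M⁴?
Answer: -4760000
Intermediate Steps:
((-3 + 6)*(-77 - 58) - 71)*w(-9, 10) = ((-3 + 6)*(-77 - 58) - 71)*10⁴ = (3*(-135) - 71)*10000 = (-405 - 71)*10000 = -476*10000 = -4760000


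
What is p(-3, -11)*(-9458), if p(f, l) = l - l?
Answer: 0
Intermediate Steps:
p(f, l) = 0
p(-3, -11)*(-9458) = 0*(-9458) = 0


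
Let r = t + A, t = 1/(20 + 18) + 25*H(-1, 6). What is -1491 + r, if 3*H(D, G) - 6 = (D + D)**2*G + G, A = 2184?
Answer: 37735/38 ≈ 993.03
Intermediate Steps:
H(D, G) = 2 + G/3 + 4*G*D**2/3 (H(D, G) = 2 + ((D + D)**2*G + G)/3 = 2 + ((2*D)**2*G + G)/3 = 2 + ((4*D**2)*G + G)/3 = 2 + (4*G*D**2 + G)/3 = 2 + (G + 4*G*D**2)/3 = 2 + (G/3 + 4*G*D**2/3) = 2 + G/3 + 4*G*D**2/3)
t = 11401/38 (t = 1/(20 + 18) + 25*(2 + (1/3)*6 + (4/3)*6*(-1)**2) = 1/38 + 25*(2 + 2 + (4/3)*6*1) = 1/38 + 25*(2 + 2 + 8) = 1/38 + 25*12 = 1/38 + 300 = 11401/38 ≈ 300.03)
r = 94393/38 (r = 11401/38 + 2184 = 94393/38 ≈ 2484.0)
-1491 + r = -1491 + 94393/38 = 37735/38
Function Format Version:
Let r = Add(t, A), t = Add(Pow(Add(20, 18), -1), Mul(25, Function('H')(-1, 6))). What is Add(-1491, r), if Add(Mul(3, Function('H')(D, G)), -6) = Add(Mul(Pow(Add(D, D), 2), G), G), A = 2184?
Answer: Rational(37735, 38) ≈ 993.03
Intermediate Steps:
Function('H')(D, G) = Add(2, Mul(Rational(1, 3), G), Mul(Rational(4, 3), G, Pow(D, 2))) (Function('H')(D, G) = Add(2, Mul(Rational(1, 3), Add(Mul(Pow(Add(D, D), 2), G), G))) = Add(2, Mul(Rational(1, 3), Add(Mul(Pow(Mul(2, D), 2), G), G))) = Add(2, Mul(Rational(1, 3), Add(Mul(Mul(4, Pow(D, 2)), G), G))) = Add(2, Mul(Rational(1, 3), Add(Mul(4, G, Pow(D, 2)), G))) = Add(2, Mul(Rational(1, 3), Add(G, Mul(4, G, Pow(D, 2))))) = Add(2, Add(Mul(Rational(1, 3), G), Mul(Rational(4, 3), G, Pow(D, 2)))) = Add(2, Mul(Rational(1, 3), G), Mul(Rational(4, 3), G, Pow(D, 2))))
t = Rational(11401, 38) (t = Add(Pow(Add(20, 18), -1), Mul(25, Add(2, Mul(Rational(1, 3), 6), Mul(Rational(4, 3), 6, Pow(-1, 2))))) = Add(Pow(38, -1), Mul(25, Add(2, 2, Mul(Rational(4, 3), 6, 1)))) = Add(Rational(1, 38), Mul(25, Add(2, 2, 8))) = Add(Rational(1, 38), Mul(25, 12)) = Add(Rational(1, 38), 300) = Rational(11401, 38) ≈ 300.03)
r = Rational(94393, 38) (r = Add(Rational(11401, 38), 2184) = Rational(94393, 38) ≈ 2484.0)
Add(-1491, r) = Add(-1491, Rational(94393, 38)) = Rational(37735, 38)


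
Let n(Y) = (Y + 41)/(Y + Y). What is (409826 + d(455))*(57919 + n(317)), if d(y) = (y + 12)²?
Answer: 11528834613330/317 ≈ 3.6369e+10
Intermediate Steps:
d(y) = (12 + y)²
n(Y) = (41 + Y)/(2*Y) (n(Y) = (41 + Y)/((2*Y)) = (41 + Y)*(1/(2*Y)) = (41 + Y)/(2*Y))
(409826 + d(455))*(57919 + n(317)) = (409826 + (12 + 455)²)*(57919 + (½)*(41 + 317)/317) = (409826 + 467²)*(57919 + (½)*(1/317)*358) = (409826 + 218089)*(57919 + 179/317) = 627915*(18360502/317) = 11528834613330/317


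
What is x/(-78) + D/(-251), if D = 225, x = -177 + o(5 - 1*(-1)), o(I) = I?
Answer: 8457/6526 ≈ 1.2959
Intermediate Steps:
x = -171 (x = -177 + (5 - 1*(-1)) = -177 + (5 + 1) = -177 + 6 = -171)
x/(-78) + D/(-251) = -171/(-78) + 225/(-251) = -171*(-1/78) + 225*(-1/251) = 57/26 - 225/251 = 8457/6526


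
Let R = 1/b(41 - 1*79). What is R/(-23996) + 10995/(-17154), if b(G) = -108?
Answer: -1583015167/2469764304 ≈ -0.64096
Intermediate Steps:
R = -1/108 (R = 1/(-108) = -1/108 ≈ -0.0092593)
R/(-23996) + 10995/(-17154) = -1/108/(-23996) + 10995/(-17154) = -1/108*(-1/23996) + 10995*(-1/17154) = 1/2591568 - 3665/5718 = -1583015167/2469764304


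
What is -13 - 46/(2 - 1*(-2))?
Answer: -49/2 ≈ -24.500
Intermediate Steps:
-13 - 46/(2 - 1*(-2)) = -13 - 46/(2 + 2) = -13 - 46/4 = -13 + (1/4)*(-46) = -13 - 23/2 = -49/2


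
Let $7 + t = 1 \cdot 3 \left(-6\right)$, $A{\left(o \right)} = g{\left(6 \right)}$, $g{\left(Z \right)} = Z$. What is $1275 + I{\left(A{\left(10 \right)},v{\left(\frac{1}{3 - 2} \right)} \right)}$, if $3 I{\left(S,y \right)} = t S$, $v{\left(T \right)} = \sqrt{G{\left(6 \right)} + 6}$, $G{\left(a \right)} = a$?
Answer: $1225$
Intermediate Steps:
$A{\left(o \right)} = 6$
$t = -25$ ($t = -7 + 1 \cdot 3 \left(-6\right) = -7 + 3 \left(-6\right) = -7 - 18 = -25$)
$v{\left(T \right)} = 2 \sqrt{3}$ ($v{\left(T \right)} = \sqrt{6 + 6} = \sqrt{12} = 2 \sqrt{3}$)
$I{\left(S,y \right)} = - \frac{25 S}{3}$ ($I{\left(S,y \right)} = \frac{\left(-25\right) S}{3} = - \frac{25 S}{3}$)
$1275 + I{\left(A{\left(10 \right)},v{\left(\frac{1}{3 - 2} \right)} \right)} = 1275 - 50 = 1225$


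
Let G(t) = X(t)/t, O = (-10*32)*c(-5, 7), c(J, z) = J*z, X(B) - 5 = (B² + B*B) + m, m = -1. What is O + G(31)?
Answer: 349126/31 ≈ 11262.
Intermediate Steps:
X(B) = 4 + 2*B² (X(B) = 5 + ((B² + B*B) - 1) = 5 + ((B² + B²) - 1) = 5 + (2*B² - 1) = 5 + (-1 + 2*B²) = 4 + 2*B²)
O = 11200 (O = (-10*32)*(-5*7) = -320*(-35) = 11200)
G(t) = (4 + 2*t²)/t
O + G(31) = 11200 + (2*31 + 4/31) = 11200 + (62 + 4*(1/31)) = 11200 + (62 + 4/31) = 11200 + 1926/31 = 349126/31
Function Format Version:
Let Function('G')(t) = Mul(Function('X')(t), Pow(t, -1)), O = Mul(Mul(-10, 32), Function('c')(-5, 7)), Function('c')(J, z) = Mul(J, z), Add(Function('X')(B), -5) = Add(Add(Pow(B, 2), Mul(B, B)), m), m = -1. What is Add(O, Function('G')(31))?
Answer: Rational(349126, 31) ≈ 11262.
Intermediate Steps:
Function('X')(B) = Add(4, Mul(2, Pow(B, 2))) (Function('X')(B) = Add(5, Add(Add(Pow(B, 2), Mul(B, B)), -1)) = Add(5, Add(Add(Pow(B, 2), Pow(B, 2)), -1)) = Add(5, Add(Mul(2, Pow(B, 2)), -1)) = Add(5, Add(-1, Mul(2, Pow(B, 2)))) = Add(4, Mul(2, Pow(B, 2))))
O = 11200 (O = Mul(Mul(-10, 32), Mul(-5, 7)) = Mul(-320, -35) = 11200)
Function('G')(t) = Mul(Pow(t, -1), Add(4, Mul(2, Pow(t, 2)))) (Function('G')(t) = Mul(Add(4, Mul(2, Pow(t, 2))), Pow(t, -1)) = Mul(Pow(t, -1), Add(4, Mul(2, Pow(t, 2)))))
Add(O, Function('G')(31)) = Add(11200, Add(Mul(2, 31), Mul(4, Pow(31, -1)))) = Add(11200, Add(62, Mul(4, Rational(1, 31)))) = Add(11200, Add(62, Rational(4, 31))) = Add(11200, Rational(1926, 31)) = Rational(349126, 31)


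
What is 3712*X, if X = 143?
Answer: 530816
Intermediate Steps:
3712*X = 3712*143 = 530816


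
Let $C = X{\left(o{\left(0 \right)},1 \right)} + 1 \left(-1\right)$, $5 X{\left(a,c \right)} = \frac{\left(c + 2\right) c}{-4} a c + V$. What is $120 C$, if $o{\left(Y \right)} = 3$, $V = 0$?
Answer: $-174$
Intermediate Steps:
$X{\left(a,c \right)} = - \frac{a c^{2} \left(2 + c\right)}{20}$ ($X{\left(a,c \right)} = \frac{\frac{\left(c + 2\right) c}{-4} a c + 0}{5} = \frac{\left(2 + c\right) c \left(- \frac{1}{4}\right) a c + 0}{5} = \frac{c \left(2 + c\right) \left(- \frac{1}{4}\right) a c + 0}{5} = \frac{- \frac{c \left(2 + c\right)}{4} a c + 0}{5} = \frac{- \frac{a c \left(2 + c\right)}{4} c + 0}{5} = \frac{- \frac{a c^{2} \left(2 + c\right)}{4} + 0}{5} = \frac{\left(- \frac{1}{4}\right) a c^{2} \left(2 + c\right)}{5} = - \frac{a c^{2} \left(2 + c\right)}{20}$)
$C = - \frac{29}{20}$ ($C = \frac{1}{20} \cdot 3 \cdot 1^{2} \left(-2 - 1\right) + 1 \left(-1\right) = \frac{1}{20} \cdot 3 \cdot 1 \left(-2 - 1\right) - 1 = \frac{1}{20} \cdot 3 \cdot 1 \left(-3\right) - 1 = - \frac{9}{20} - 1 = - \frac{29}{20} \approx -1.45$)
$120 C = 120 \left(- \frac{29}{20}\right) = -174$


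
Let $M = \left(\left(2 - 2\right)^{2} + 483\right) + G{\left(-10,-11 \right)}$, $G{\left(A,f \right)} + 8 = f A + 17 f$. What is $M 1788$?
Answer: $711624$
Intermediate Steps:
$G{\left(A,f \right)} = -8 + 17 f + A f$ ($G{\left(A,f \right)} = -8 + \left(f A + 17 f\right) = -8 + \left(A f + 17 f\right) = -8 + \left(17 f + A f\right) = -8 + 17 f + A f$)
$M = 398$ ($M = \left(\left(2 - 2\right)^{2} + 483\right) - 85 = \left(0^{2} + 483\right) - 85 = \left(0 + 483\right) - 85 = 483 - 85 = 398$)
$M 1788 = 398 \cdot 1788 = 711624$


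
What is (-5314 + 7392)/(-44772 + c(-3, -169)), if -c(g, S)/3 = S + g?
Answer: -1039/22128 ≈ -0.046954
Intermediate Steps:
c(g, S) = -3*S - 3*g (c(g, S) = -3*(S + g) = -3*S - 3*g)
(-5314 + 7392)/(-44772 + c(-3, -169)) = (-5314 + 7392)/(-44772 + (-3*(-169) - 3*(-3))) = 2078/(-44772 + (507 + 9)) = 2078/(-44772 + 516) = 2078/(-44256) = 2078*(-1/44256) = -1039/22128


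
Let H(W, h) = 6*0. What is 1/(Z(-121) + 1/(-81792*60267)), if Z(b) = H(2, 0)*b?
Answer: -4929358464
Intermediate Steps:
H(W, h) = 0
Z(b) = 0 (Z(b) = 0*b = 0)
1/(Z(-121) + 1/(-81792*60267)) = 1/(0 + 1/(-81792*60267)) = 1/(0 - 1/81792*1/60267) = 1/(0 - 1/4929358464) = 1/(-1/4929358464) = -4929358464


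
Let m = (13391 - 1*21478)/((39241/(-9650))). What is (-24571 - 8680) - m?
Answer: -1382842041/39241 ≈ -35240.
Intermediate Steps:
m = 78039550/39241 (m = (13391 - 21478)/((39241*(-1/9650))) = -8087/(-39241/9650) = -8087*(-9650/39241) = 78039550/39241 ≈ 1988.7)
(-24571 - 8680) - m = (-24571 - 8680) - 1*78039550/39241 = -33251 - 78039550/39241 = -1382842041/39241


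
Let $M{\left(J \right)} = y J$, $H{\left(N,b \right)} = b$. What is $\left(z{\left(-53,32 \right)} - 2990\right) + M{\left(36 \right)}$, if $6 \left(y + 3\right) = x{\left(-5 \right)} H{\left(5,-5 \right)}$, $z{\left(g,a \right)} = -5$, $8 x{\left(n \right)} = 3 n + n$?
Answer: $-3028$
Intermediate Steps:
$x{\left(n \right)} = \frac{n}{2}$ ($x{\left(n \right)} = \frac{3 n + n}{8} = \frac{4 n}{8} = \frac{n}{2}$)
$y = - \frac{11}{12}$ ($y = -3 + \frac{\frac{1}{2} \left(-5\right) \left(-5\right)}{6} = -3 + \frac{\left(- \frac{5}{2}\right) \left(-5\right)}{6} = -3 + \frac{1}{6} \cdot \frac{25}{2} = -3 + \frac{25}{12} = - \frac{11}{12} \approx -0.91667$)
$M{\left(J \right)} = - \frac{11 J}{12}$
$\left(z{\left(-53,32 \right)} - 2990\right) + M{\left(36 \right)} = \left(-5 - 2990\right) - 33 = -2995 - 33 = -3028$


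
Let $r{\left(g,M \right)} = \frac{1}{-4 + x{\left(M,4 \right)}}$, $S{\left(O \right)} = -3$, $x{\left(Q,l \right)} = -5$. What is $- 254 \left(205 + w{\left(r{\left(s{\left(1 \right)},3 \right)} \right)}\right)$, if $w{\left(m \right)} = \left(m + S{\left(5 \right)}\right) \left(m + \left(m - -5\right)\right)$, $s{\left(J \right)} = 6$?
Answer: $- \frac{3911854}{81} \approx -48295.0$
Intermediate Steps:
$r{\left(g,M \right)} = - \frac{1}{9}$ ($r{\left(g,M \right)} = \frac{1}{-4 - 5} = \frac{1}{-9} = - \frac{1}{9}$)
$w{\left(m \right)} = \left(-3 + m\right) \left(5 + 2 m\right)$ ($w{\left(m \right)} = \left(m - 3\right) \left(m + \left(m - -5\right)\right) = \left(-3 + m\right) \left(m + \left(m + 5\right)\right) = \left(-3 + m\right) \left(m + \left(5 + m\right)\right) = \left(-3 + m\right) \left(5 + 2 m\right)$)
$- 254 \left(205 + w{\left(r{\left(s{\left(1 \right)},3 \right)} \right)}\right) = - 254 \left(205 - \left(\frac{134}{9} - \frac{2}{81}\right)\right) = - 254 \left(205 + \left(-15 + \frac{1}{9} + 2 \cdot \frac{1}{81}\right)\right) = - 254 \left(205 + \left(-15 + \frac{1}{9} + \frac{2}{81}\right)\right) = - 254 \left(205 - \frac{1204}{81}\right) = \left(-254\right) \frac{15401}{81} = - \frac{3911854}{81}$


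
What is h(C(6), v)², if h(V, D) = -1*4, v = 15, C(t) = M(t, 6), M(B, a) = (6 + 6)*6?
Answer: 16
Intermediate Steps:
M(B, a) = 72 (M(B, a) = 12*6 = 72)
C(t) = 72
h(V, D) = -4
h(C(6), v)² = (-4)² = 16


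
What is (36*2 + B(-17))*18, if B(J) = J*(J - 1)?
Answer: 6804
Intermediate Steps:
B(J) = J*(-1 + J)
(36*2 + B(-17))*18 = (36*2 - 17*(-1 - 17))*18 = (72 - 17*(-18))*18 = (72 + 306)*18 = 378*18 = 6804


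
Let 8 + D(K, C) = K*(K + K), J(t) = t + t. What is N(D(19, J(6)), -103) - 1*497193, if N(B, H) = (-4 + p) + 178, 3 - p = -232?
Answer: -496784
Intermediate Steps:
p = 235 (p = 3 - 1*(-232) = 3 + 232 = 235)
J(t) = 2*t
D(K, C) = -8 + 2*K² (D(K, C) = -8 + K*(K + K) = -8 + K*(2*K) = -8 + 2*K²)
N(B, H) = 409 (N(B, H) = (-4 + 235) + 178 = 231 + 178 = 409)
N(D(19, J(6)), -103) - 1*497193 = 409 - 1*497193 = 409 - 497193 = -496784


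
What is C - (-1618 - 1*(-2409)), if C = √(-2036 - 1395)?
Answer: -791 + I*√3431 ≈ -791.0 + 58.575*I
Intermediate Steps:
C = I*√3431 (C = √(-3431) = I*√3431 ≈ 58.575*I)
C - (-1618 - 1*(-2409)) = I*√3431 - (-1618 - 1*(-2409)) = I*√3431 - (-1618 + 2409) = I*√3431 - 1*791 = I*√3431 - 791 = -791 + I*√3431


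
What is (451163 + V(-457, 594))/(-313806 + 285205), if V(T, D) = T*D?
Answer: -179705/28601 ≈ -6.2832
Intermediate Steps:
V(T, D) = D*T
(451163 + V(-457, 594))/(-313806 + 285205) = (451163 + 594*(-457))/(-313806 + 285205) = (451163 - 271458)/(-28601) = 179705*(-1/28601) = -179705/28601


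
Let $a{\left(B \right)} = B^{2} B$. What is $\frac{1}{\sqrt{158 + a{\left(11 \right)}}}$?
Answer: $\frac{\sqrt{1489}}{1489} \approx 0.025915$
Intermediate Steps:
$a{\left(B \right)} = B^{3}$
$\frac{1}{\sqrt{158 + a{\left(11 \right)}}} = \frac{1}{\sqrt{158 + 11^{3}}} = \frac{1}{\sqrt{158 + 1331}} = \frac{1}{\sqrt{1489}} = \frac{\sqrt{1489}}{1489}$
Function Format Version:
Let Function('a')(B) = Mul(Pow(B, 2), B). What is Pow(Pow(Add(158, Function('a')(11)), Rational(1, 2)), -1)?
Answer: Mul(Rational(1, 1489), Pow(1489, Rational(1, 2))) ≈ 0.025915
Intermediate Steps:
Function('a')(B) = Pow(B, 3)
Pow(Pow(Add(158, Function('a')(11)), Rational(1, 2)), -1) = Pow(Pow(Add(158, Pow(11, 3)), Rational(1, 2)), -1) = Pow(Pow(Add(158, 1331), Rational(1, 2)), -1) = Pow(Pow(1489, Rational(1, 2)), -1) = Mul(Rational(1, 1489), Pow(1489, Rational(1, 2)))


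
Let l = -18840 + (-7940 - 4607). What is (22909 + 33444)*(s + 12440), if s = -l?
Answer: 2469782931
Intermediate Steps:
l = -31387 (l = -18840 - 12547 = -31387)
s = 31387 (s = -1*(-31387) = 31387)
(22909 + 33444)*(s + 12440) = (22909 + 33444)*(31387 + 12440) = 56353*43827 = 2469782931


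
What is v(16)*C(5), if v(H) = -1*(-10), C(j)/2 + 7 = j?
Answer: -40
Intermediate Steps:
C(j) = -14 + 2*j
v(H) = 10
v(16)*C(5) = 10*(-14 + 2*5) = 10*(-14 + 10) = 10*(-4) = -40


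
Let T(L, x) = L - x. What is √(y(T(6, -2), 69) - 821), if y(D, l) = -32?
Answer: I*√853 ≈ 29.206*I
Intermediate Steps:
√(y(T(6, -2), 69) - 821) = √(-32 - 821) = √(-853) = I*√853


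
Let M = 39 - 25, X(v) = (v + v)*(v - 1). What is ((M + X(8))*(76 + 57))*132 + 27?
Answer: 2212083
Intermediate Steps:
X(v) = 2*v*(-1 + v) (X(v) = (2*v)*(-1 + v) = 2*v*(-1 + v))
M = 14
((M + X(8))*(76 + 57))*132 + 27 = ((14 + 2*8*(-1 + 8))*(76 + 57))*132 + 27 = ((14 + 2*8*7)*133)*132 + 27 = ((14 + 112)*133)*132 + 27 = (126*133)*132 + 27 = 16758*132 + 27 = 2212056 + 27 = 2212083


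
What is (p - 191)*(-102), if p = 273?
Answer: -8364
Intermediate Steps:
(p - 191)*(-102) = (273 - 191)*(-102) = 82*(-102) = -8364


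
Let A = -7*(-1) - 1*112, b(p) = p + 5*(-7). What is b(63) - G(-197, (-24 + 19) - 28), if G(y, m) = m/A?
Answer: 969/35 ≈ 27.686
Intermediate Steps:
b(p) = -35 + p (b(p) = p - 35 = -35 + p)
A = -105 (A = 7 - 112 = -105)
G(y, m) = -m/105 (G(y, m) = m/(-105) = m*(-1/105) = -m/105)
b(63) - G(-197, (-24 + 19) - 28) = (-35 + 63) - (-1)*((-24 + 19) - 28)/105 = 28 - (-1)*(-5 - 28)/105 = 28 - (-1)*(-33)/105 = 28 - 1*11/35 = 28 - 11/35 = 969/35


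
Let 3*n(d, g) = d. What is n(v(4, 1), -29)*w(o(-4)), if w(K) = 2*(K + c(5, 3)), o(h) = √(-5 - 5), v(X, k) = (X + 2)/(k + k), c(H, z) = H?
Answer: 10 + 2*I*√10 ≈ 10.0 + 6.3246*I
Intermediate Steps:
v(X, k) = (2 + X)/(2*k) (v(X, k) = (2 + X)/((2*k)) = (2 + X)*(1/(2*k)) = (2 + X)/(2*k))
o(h) = I*√10 (o(h) = √(-10) = I*√10)
w(K) = 10 + 2*K (w(K) = 2*(K + 5) = 2*(5 + K) = 10 + 2*K)
n(d, g) = d/3
n(v(4, 1), -29)*w(o(-4)) = (((½)*(2 + 4)/1)/3)*(10 + 2*(I*√10)) = (((½)*1*6)/3)*(10 + 2*I*√10) = ((⅓)*3)*(10 + 2*I*√10) = 1*(10 + 2*I*√10) = 10 + 2*I*√10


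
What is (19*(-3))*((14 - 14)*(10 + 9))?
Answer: 0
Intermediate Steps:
(19*(-3))*((14 - 14)*(10 + 9)) = -0*19 = -57*0 = 0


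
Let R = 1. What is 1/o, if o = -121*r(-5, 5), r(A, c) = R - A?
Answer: -1/726 ≈ -0.0013774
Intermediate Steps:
r(A, c) = 1 - A
o = -726 (o = -121*(1 - 1*(-5)) = -121*(1 + 5) = -121*6 = -726)
1/o = 1/(-726) = -1/726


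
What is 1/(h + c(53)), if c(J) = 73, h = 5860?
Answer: 1/5933 ≈ 0.00016855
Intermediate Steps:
1/(h + c(53)) = 1/(5860 + 73) = 1/5933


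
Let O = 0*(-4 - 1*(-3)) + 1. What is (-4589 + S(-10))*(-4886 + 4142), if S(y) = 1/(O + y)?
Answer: 10242896/3 ≈ 3.4143e+6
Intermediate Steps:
O = 1 (O = 0*(-4 + 3) + 1 = 0*(-1) + 1 = 0 + 1 = 1)
S(y) = 1/(1 + y)
(-4589 + S(-10))*(-4886 + 4142) = (-4589 + 1/(1 - 10))*(-4886 + 4142) = (-4589 + 1/(-9))*(-744) = (-4589 - ⅑)*(-744) = -41302/9*(-744) = 10242896/3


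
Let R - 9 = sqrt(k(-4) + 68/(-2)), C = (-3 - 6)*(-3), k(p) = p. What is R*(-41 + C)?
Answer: -126 - 14*I*sqrt(38) ≈ -126.0 - 86.302*I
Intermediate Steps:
C = 27 (C = -9*(-3) = 27)
R = 9 + I*sqrt(38) (R = 9 + sqrt(-4 + 68/(-2)) = 9 + sqrt(-4 + 68*(-1/2)) = 9 + sqrt(-4 - 34) = 9 + sqrt(-38) = 9 + I*sqrt(38) ≈ 9.0 + 6.1644*I)
R*(-41 + C) = (9 + I*sqrt(38))*(-41 + 27) = (9 + I*sqrt(38))*(-14) = -126 - 14*I*sqrt(38)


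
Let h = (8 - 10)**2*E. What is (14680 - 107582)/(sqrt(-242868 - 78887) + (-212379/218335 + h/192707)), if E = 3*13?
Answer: 11417351228809507385991405/40685555102992298744504866 + 82231226879702324644755275*I*sqrt(321755)/284798885720946091211534062 ≈ 0.28062 + 163.78*I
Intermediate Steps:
E = 39
h = 156 (h = (8 - 10)**2*39 = (-2)**2*39 = 4*39 = 156)
(14680 - 107582)/(sqrt(-242868 - 78887) + (-212379/218335 + h/192707)) = (14680 - 107582)/(sqrt(-242868 - 78887) + (-212379/218335 + 156/192707)) = -92902/(sqrt(-321755) + (-212379*1/218335 + 156*(1/192707))) = -92902/(I*sqrt(321755) + (-212379/218335 + 156/192707)) = -92902/(I*sqrt(321755) - 40892859693/42074682845) = -92902/(-40892859693/42074682845 + I*sqrt(321755))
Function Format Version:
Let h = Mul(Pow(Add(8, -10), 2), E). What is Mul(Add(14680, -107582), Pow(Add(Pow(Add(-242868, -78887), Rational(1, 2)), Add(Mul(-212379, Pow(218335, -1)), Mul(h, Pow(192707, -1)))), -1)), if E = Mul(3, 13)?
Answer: Add(Rational(11417351228809507385991405, 40685555102992298744504866), Mul(Rational(82231226879702324644755275, 284798885720946091211534062), I, Pow(321755, Rational(1, 2)))) ≈ Add(0.28062, Mul(163.78, I))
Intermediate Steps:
E = 39
h = 156 (h = Mul(Pow(Add(8, -10), 2), 39) = Mul(Pow(-2, 2), 39) = Mul(4, 39) = 156)
Mul(Add(14680, -107582), Pow(Add(Pow(Add(-242868, -78887), Rational(1, 2)), Add(Mul(-212379, Pow(218335, -1)), Mul(h, Pow(192707, -1)))), -1)) = Mul(Add(14680, -107582), Pow(Add(Pow(Add(-242868, -78887), Rational(1, 2)), Add(Mul(-212379, Pow(218335, -1)), Mul(156, Pow(192707, -1)))), -1)) = Mul(-92902, Pow(Add(Pow(-321755, Rational(1, 2)), Add(Mul(-212379, Rational(1, 218335)), Mul(156, Rational(1, 192707)))), -1)) = Mul(-92902, Pow(Add(Mul(I, Pow(321755, Rational(1, 2))), Add(Rational(-212379, 218335), Rational(156, 192707))), -1)) = Mul(-92902, Pow(Add(Mul(I, Pow(321755, Rational(1, 2))), Rational(-40892859693, 42074682845)), -1)) = Mul(-92902, Pow(Add(Rational(-40892859693, 42074682845), Mul(I, Pow(321755, Rational(1, 2)))), -1))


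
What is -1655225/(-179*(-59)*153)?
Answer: -1655225/1615833 ≈ -1.0244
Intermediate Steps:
-1655225/(-179*(-59)*153) = -1655225/(10561*153) = -1655225/1615833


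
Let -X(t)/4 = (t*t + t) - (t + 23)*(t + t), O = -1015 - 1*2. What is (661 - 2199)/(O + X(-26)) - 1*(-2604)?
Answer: 7795310/2993 ≈ 2604.5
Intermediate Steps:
O = -1017 (O = -1015 - 2 = -1017)
X(t) = -4*t - 4*t² + 8*t*(23 + t) (X(t) = -4*((t*t + t) - (t + 23)*(t + t)) = -4*((t² + t) - (23 + t)*2*t) = -4*((t + t²) - 2*t*(23 + t)) = -4*(t + t² - 2*t*(23 + t)) = -4*t - 4*t² + 8*t*(23 + t))
(661 - 2199)/(O + X(-26)) - 1*(-2604) = (661 - 2199)/(-1017 + 4*(-26)*(45 - 26)) - 1*(-2604) = -1538/(-1017 + 4*(-26)*19) + 2604 = -1538/(-1017 - 1976) + 2604 = -1538/(-2993) + 2604 = -1538*(-1/2993) + 2604 = 1538/2993 + 2604 = 7795310/2993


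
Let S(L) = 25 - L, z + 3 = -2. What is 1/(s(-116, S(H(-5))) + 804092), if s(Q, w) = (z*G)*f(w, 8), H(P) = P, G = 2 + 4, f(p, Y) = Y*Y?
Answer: 1/802172 ≈ 1.2466e-6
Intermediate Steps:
f(p, Y) = Y**2
z = -5 (z = -3 - 2 = -5)
G = 6
s(Q, w) = -1920 (s(Q, w) = -5*6*8**2 = -30*64 = -1920)
1/(s(-116, S(H(-5))) + 804092) = 1/(-1920 + 804092) = 1/802172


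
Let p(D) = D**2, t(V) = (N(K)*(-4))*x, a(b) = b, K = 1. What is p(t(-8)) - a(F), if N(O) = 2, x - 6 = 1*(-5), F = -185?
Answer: 249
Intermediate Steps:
x = 1 (x = 6 + 1*(-5) = 6 - 5 = 1)
t(V) = -8 (t(V) = (2*(-4))*1 = -8*1 = -8)
p(t(-8)) - a(F) = (-8)**2 - 1*(-185) = 64 + 185 = 249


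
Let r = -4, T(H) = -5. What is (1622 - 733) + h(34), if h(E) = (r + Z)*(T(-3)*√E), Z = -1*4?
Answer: 889 + 40*√34 ≈ 1122.2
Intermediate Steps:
Z = -4
h(E) = 40*√E (h(E) = (-4 - 4)*(-5*√E) = -(-40)*√E = 40*√E)
(1622 - 733) + h(34) = (1622 - 733) + 40*√34 = 889 + 40*√34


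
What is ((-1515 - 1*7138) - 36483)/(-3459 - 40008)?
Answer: 45136/43467 ≈ 1.0384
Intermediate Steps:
((-1515 - 1*7138) - 36483)/(-3459 - 40008) = ((-1515 - 7138) - 36483)/(-43467) = (-8653 - 36483)*(-1/43467) = -45136*(-1/43467) = 45136/43467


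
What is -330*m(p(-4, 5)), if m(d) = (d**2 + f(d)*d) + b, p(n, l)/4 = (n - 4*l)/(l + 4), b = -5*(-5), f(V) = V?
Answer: -250030/3 ≈ -83343.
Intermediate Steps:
b = 25
p(n, l) = 4*(n - 4*l)/(4 + l) (p(n, l) = 4*((n - 4*l)/(l + 4)) = 4*((n - 4*l)/(4 + l)) = 4*(n - 4*l)/(4 + l))
m(d) = 25 + 2*d**2 (m(d) = (d**2 + d*d) + 25 = (d**2 + d**2) + 25 = 2*d**2 + 25 = 25 + 2*d**2)
-330*m(p(-4, 5)) = -330*(25 + 2*(4*(-4 - 4*5)/(4 + 5))**2) = -330*(25 + 2*(4*(-4 - 20)/9)**2) = -330*(25 + 2*(4*(1/9)*(-24))**2) = -330*(25 + 2*(-32/3)**2) = -330*(25 + 2*(1024/9)) = -330*(25 + 2048/9) = -330*2273/9 = -250030/3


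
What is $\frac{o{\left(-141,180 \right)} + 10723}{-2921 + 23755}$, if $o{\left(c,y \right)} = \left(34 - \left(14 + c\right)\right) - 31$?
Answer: $\frac{10853}{20834} \approx 0.52093$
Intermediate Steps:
$o{\left(c,y \right)} = -11 - c$ ($o{\left(c,y \right)} = \left(20 - c\right) - 31 = -11 - c$)
$\frac{o{\left(-141,180 \right)} + 10723}{-2921 + 23755} = \frac{\left(-11 - -141\right) + 10723}{-2921 + 23755} = \frac{\left(-11 + 141\right) + 10723}{20834} = \left(130 + 10723\right) \frac{1}{20834} = 10853 \cdot \frac{1}{20834} = \frac{10853}{20834}$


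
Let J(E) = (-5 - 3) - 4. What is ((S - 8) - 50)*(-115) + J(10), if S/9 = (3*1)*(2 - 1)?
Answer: 3553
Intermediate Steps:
J(E) = -12 (J(E) = -8 - 4 = -12)
S = 27 (S = 9*((3*1)*(2 - 1)) = 9*(3*1) = 9*3 = 27)
((S - 8) - 50)*(-115) + J(10) = ((27 - 8) - 50)*(-115) - 12 = (19 - 50)*(-115) - 12 = -31*(-115) - 12 = 3565 - 12 = 3553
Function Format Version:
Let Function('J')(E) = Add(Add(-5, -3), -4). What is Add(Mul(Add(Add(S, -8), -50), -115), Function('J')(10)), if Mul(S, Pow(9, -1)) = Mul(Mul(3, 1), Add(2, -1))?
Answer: 3553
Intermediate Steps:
Function('J')(E) = -12 (Function('J')(E) = Add(-8, -4) = -12)
S = 27 (S = Mul(9, Mul(Mul(3, 1), Add(2, -1))) = Mul(9, Mul(3, 1)) = Mul(9, 3) = 27)
Add(Mul(Add(Add(S, -8), -50), -115), Function('J')(10)) = Add(Mul(Add(Add(27, -8), -50), -115), -12) = Add(Mul(Add(19, -50), -115), -12) = Add(Mul(-31, -115), -12) = Add(3565, -12) = 3553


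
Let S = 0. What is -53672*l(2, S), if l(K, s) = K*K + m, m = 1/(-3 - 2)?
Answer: -1019768/5 ≈ -2.0395e+5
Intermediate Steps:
m = -1/5 (m = 1/(-5) = -1/5 ≈ -0.20000)
l(K, s) = -1/5 + K**2 (l(K, s) = K*K - 1/5 = K**2 - 1/5 = -1/5 + K**2)
-53672*l(2, S) = -53672*(-1/5 + 2**2) = -53672*(-1/5 + 4) = -53672*19/5 = -1019768/5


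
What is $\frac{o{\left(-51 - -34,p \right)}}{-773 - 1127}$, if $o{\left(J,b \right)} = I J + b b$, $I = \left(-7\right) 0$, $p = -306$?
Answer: $- \frac{23409}{475} \approx -49.282$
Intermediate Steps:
$I = 0$
$o{\left(J,b \right)} = b^{2}$ ($o{\left(J,b \right)} = 0 J + b b = 0 + b^{2} = b^{2}$)
$\frac{o{\left(-51 - -34,p \right)}}{-773 - 1127} = \frac{\left(-306\right)^{2}}{-773 - 1127} = \frac{93636}{-1900} = 93636 \left(- \frac{1}{1900}\right) = - \frac{23409}{475}$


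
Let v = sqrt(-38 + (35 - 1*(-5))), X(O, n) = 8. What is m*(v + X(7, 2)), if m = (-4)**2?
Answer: 128 + 16*sqrt(2) ≈ 150.63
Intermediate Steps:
v = sqrt(2) (v = sqrt(-38 + (35 + 5)) = sqrt(-38 + 40) = sqrt(2) ≈ 1.4142)
m = 16
m*(v + X(7, 2)) = 16*(sqrt(2) + 8) = 16*(8 + sqrt(2)) = 128 + 16*sqrt(2)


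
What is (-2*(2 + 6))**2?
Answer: 256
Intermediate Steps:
(-2*(2 + 6))**2 = (-2*8)**2 = (-16)**2 = 256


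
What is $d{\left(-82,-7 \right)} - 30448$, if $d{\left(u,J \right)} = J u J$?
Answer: $-34466$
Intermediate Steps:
$d{\left(u,J \right)} = u J^{2}$
$d{\left(-82,-7 \right)} - 30448 = - 82 \left(-7\right)^{2} - 30448 = \left(-82\right) 49 - 30448 = -4018 - 30448 = -34466$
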